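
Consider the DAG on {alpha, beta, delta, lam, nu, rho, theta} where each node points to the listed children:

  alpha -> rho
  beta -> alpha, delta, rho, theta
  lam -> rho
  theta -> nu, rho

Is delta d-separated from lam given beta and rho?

Yes

There are 3 undirected paths between delta and lam; checking each against the conditioning set {beta, rho}:
Path 1: delta ← beta → rho ← lam
  beta is a fork here and beta is conditioned on, so the path is blocked at beta.
Path 2: delta ← beta → theta → rho ← lam
  beta is a fork here and beta is conditioned on, so the path is blocked at beta.
Path 3: delta ← beta → alpha → rho ← lam
  beta is a fork here and beta is conditioned on, so the path is blocked at beta.
All paths are blocked; delta ⊥ lam | {beta, rho} holds.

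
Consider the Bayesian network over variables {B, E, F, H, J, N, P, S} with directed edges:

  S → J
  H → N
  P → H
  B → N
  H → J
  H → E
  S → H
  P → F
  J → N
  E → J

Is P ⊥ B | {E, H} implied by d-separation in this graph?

4 paths connect P and B; each must be blocked for d-separation to hold:
  1. P → H → J → N ← B — H:chain[blocks]; J:chain[open]; N:collider[blocks] ⇒ blocked
  2. P → H → E → J → N ← B — H:chain[blocks]; E:chain[blocks]; J:chain[open]; N:collider[blocks] ⇒ blocked
  3. P → H ← S → J → N ← B — H:collider[open]; S:fork[open]; J:chain[open]; N:collider[blocks] ⇒ blocked
  4. P → H → N ← B — H:chain[blocks]; N:collider[blocks] ⇒ blocked
All paths are blocked; P ⊥ B | {E, H} holds.

Yes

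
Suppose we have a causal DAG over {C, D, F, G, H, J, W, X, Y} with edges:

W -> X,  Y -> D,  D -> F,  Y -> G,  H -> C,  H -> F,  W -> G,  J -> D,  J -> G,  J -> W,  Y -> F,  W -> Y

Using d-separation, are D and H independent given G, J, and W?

We examine all 6 paths between D and H:
  1. D ← J → W → G ← Y → F ← H — J:fork[blocks]; W:chain[blocks]; G:collider[open]; Y:fork[open]; F:collider[blocks] ⇒ blocked
  2. D ← J → W → Y → F ← H — J:fork[blocks]; W:chain[blocks]; Y:chain[open]; F:collider[blocks] ⇒ blocked
  3. D ← J → G ← W → Y → F ← H — J:fork[blocks]; G:collider[open]; W:fork[blocks]; Y:chain[open]; F:collider[blocks] ⇒ blocked
  4. D ← J → G ← Y → F ← H — J:fork[blocks]; G:collider[open]; Y:fork[open]; F:collider[blocks] ⇒ blocked
  5. D → F ← H — F:collider[blocks] ⇒ blocked
  6. D ← Y → F ← H — Y:fork[open]; F:collider[blocks] ⇒ blocked
All paths are blocked; D ⊥ H | {G, J, W} holds.

Yes — D and H are d-separated given {G, J, W}.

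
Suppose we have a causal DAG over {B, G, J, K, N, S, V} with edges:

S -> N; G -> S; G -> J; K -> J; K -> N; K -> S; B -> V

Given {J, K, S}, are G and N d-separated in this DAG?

Yes

Enumerating the 4 paths from G to N and testing each for blocking by {J, K, S}:
Path 1: G → S ← K → N
  K is a fork here and K is conditioned on, so the path is blocked at K.
Path 2: G → S → N
  S is a chain here and S is conditioned on, so the path is blocked at S.
Path 3: G → J ← K → N
  K is a fork here and K is conditioned on, so the path is blocked at K.
Path 4: G → J ← K → S → N
  K is a fork here and K is conditioned on, so the path is blocked at K.
Since every path is blocked, d-separation holds.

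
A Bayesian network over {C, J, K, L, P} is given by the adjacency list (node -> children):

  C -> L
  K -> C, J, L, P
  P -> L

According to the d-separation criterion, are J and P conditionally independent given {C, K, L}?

There are 3 undirected paths between J and P; checking each against the conditioning set {C, K, L}:
Path 1: J ← K → P
  K is a fork here and K is conditioned on, so the path is blocked at K.
Path 2: J ← K → L ← P
  K is a fork here and K is conditioned on, so the path is blocked at K.
Path 3: J ← K → C → L ← P
  K is a fork here and K is conditioned on, so the path is blocked at K.
Every path is blocked, so J and P are d-separated given {C, K, L}.

Yes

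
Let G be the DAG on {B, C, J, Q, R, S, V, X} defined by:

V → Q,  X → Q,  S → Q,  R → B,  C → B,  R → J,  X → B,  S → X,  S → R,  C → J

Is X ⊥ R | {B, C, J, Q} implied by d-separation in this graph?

No

There are 4 undirected paths between X and R; checking each against the conditioning set {B, C, J, Q}:
Path 1: X → Q ← S → R
  Q is a collider and Q is conditioned on, which opens it; S is a fork and S is not conditioned on — no node blocks this path, so it is active.
Path 2: X ← S → R
  S is a fork and S is not conditioned on — no node blocks this path, so it is active.
Path 3: X → B ← C → J ← R
  C is a fork here and C is conditioned on, so the path is blocked at C.
Path 4: X → B ← R
  B is a collider and B is conditioned on, which opens it — no node blocks this path, so it is active.
Since the path X → Q ← S → R is active, X and R are not d-separated given {B, C, J, Q}.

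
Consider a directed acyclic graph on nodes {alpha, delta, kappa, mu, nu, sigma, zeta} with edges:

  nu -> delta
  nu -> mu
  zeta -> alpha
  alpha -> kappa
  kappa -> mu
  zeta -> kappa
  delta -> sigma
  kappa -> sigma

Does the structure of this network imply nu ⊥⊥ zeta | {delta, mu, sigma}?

No — nu and zeta are not d-separated given {delta, mu, sigma}.

We examine all 4 paths between nu and zeta:
Path 1: nu → delta → sigma ← kappa ← zeta
  delta is a chain here and delta is conditioned on, so the path is blocked at delta.
Path 2: nu → delta → sigma ← kappa ← alpha ← zeta
  delta is a chain here and delta is conditioned on, so the path is blocked at delta.
Path 3: nu → mu ← kappa ← zeta
  mu is a collider and mu is conditioned on, which opens it; kappa is a chain and kappa is not conditioned on — no node blocks this path, so it is active.
Path 4: nu → mu ← kappa ← alpha ← zeta
  mu is a collider and mu is conditioned on, which opens it; kappa is a chain and kappa is not conditioned on; alpha is a chain and alpha is not conditioned on — no node blocks this path, so it is active.
At least one path is unblocked, so d-separation fails.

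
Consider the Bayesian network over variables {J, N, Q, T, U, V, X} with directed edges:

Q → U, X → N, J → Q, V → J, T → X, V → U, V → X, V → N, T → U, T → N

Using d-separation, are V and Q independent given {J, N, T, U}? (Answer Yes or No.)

6 paths connect V and Q; each must be blocked for d-separation to hold:
  1. V → X ← T → U ← Q — X:collider[open]; T:fork[blocks]; U:collider[open] ⇒ blocked
  2. V → X → N ← T → U ← Q — X:chain[open]; N:collider[open]; T:fork[blocks]; U:collider[open] ⇒ blocked
  3. V → N ← X ← T → U ← Q — N:collider[open]; X:chain[open]; T:fork[blocks]; U:collider[open] ⇒ blocked
  4. V → N ← T → U ← Q — N:collider[open]; T:fork[blocks]; U:collider[open] ⇒ blocked
  5. V → U ← Q — U:collider[open] ⇒ active
  6. V → J → Q — J:chain[blocks] ⇒ blocked
At least one path is unblocked, so d-separation fails.

No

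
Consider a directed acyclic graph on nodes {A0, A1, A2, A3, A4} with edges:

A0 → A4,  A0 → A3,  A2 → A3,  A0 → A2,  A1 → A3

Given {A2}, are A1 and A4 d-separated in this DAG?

Yes

Enumerating the 2 paths from A1 to A4 and testing each for blocking by {A2}:
  1. A1 → A3 ← A0 → A4 — A3:collider[blocks]; A0:fork[open] ⇒ blocked
  2. A1 → A3 ← A2 ← A0 → A4 — A3:collider[blocks]; A2:chain[blocks]; A0:fork[open] ⇒ blocked
Since every path is blocked, d-separation holds.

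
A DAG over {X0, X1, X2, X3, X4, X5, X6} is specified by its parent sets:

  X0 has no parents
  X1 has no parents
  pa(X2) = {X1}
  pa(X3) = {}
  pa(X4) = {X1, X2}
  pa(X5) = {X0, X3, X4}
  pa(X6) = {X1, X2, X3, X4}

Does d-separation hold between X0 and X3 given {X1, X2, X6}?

Yes

Enumerating the 6 paths from X0 to X3 and testing each for blocking by {X1, X2, X6}:
Path 1: X0 → X5 ← X3
  X5 is a collider here and neither X5 nor any of its descendants is conditioned on, so the collider stays closed — the path is blocked at X5.
Path 2: X0 → X5 ← X4 → X6 ← X3
  X5 is a collider here and neither X5 nor any of its descendants is conditioned on, so the collider stays closed — the path is blocked at X5.
Path 3: X0 → X5 ← X4 ← X1 → X6 ← X3
  X5 is a collider here and neither X5 nor any of its descendants is conditioned on, so the collider stays closed — the path is blocked at X5.
Path 4: X0 → X5 ← X4 ← X1 → X2 → X6 ← X3
  X5 is a collider here and neither X5 nor any of its descendants is conditioned on, so the collider stays closed — the path is blocked at X5.
Path 5: X0 → X5 ← X4 ← X2 → X6 ← X3
  X5 is a collider here and neither X5 nor any of its descendants is conditioned on, so the collider stays closed — the path is blocked at X5.
Path 6: X0 → X5 ← X4 ← X2 ← X1 → X6 ← X3
  X5 is a collider here and neither X5 nor any of its descendants is conditioned on, so the collider stays closed — the path is blocked at X5.
Every path is blocked, so X0 and X3 are d-separated given {X1, X2, X6}.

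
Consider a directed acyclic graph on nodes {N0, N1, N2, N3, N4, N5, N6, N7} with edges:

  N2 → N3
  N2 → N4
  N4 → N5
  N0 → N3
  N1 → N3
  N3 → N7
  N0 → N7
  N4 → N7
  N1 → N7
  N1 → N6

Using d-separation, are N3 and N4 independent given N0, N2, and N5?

Enumerating the 4 paths from N3 to N4 and testing each for blocking by {N0, N2, N5}:
Path 1: N3 ← N1 → N7 ← N4
  N7 is a collider here and neither N7 nor any of its descendants is conditioned on, so the collider stays closed — the path is blocked at N7.
Path 2: N3 → N7 ← N4
  N7 is a collider here and neither N7 nor any of its descendants is conditioned on, so the collider stays closed — the path is blocked at N7.
Path 3: N3 ← N0 → N7 ← N4
  N0 is a fork here and N0 is conditioned on, so the path is blocked at N0.
Path 4: N3 ← N2 → N4
  N2 is a fork here and N2 is conditioned on, so the path is blocked at N2.
All paths are blocked; N3 ⊥ N4 | {N0, N2, N5} holds.

Yes — N3 and N4 are d-separated given {N0, N2, N5}.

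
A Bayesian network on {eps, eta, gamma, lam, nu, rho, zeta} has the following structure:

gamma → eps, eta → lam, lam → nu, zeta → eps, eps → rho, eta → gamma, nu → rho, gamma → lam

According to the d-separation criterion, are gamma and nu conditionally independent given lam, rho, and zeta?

No

Enumerating the 3 paths from gamma to nu and testing each for blocking by {lam, rho, zeta}:
Path 1: gamma → eps → rho ← nu
  eps is a chain and eps is not conditioned on; rho is a collider and rho is conditioned on, which opens it — no node blocks this path, so it is active.
Path 2: gamma → lam → nu
  lam is a chain here and lam is conditioned on, so the path is blocked at lam.
Path 3: gamma ← eta → lam → nu
  lam is a chain here and lam is conditioned on, so the path is blocked at lam.
Because an active path exists, gamma and nu are not d-separated.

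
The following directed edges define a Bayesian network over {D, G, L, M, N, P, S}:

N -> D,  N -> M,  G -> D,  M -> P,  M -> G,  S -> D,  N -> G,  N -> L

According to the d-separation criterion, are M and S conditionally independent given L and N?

We examine all 4 paths between M and S:
Path 1: M → G ← N → D ← S
  G is a collider here and neither G nor any of its descendants is conditioned on, so the collider stays closed — the path is blocked at G.
Path 2: M → G → D ← S
  D is a collider here and neither D nor any of its descendants is conditioned on, so the collider stays closed — the path is blocked at D.
Path 3: M ← N → G → D ← S
  N is a fork here and N is conditioned on, so the path is blocked at N.
Path 4: M ← N → D ← S
  N is a fork here and N is conditioned on, so the path is blocked at N.
All paths are blocked; M ⊥ S | {L, N} holds.

Yes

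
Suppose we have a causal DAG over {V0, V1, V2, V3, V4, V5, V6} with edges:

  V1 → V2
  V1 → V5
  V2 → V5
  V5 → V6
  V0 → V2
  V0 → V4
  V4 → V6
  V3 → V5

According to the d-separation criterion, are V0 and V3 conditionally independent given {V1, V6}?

No

3 paths connect V0 and V3; each must be blocked for d-separation to hold:
Path 1: V0 → V4 → V6 ← V5 ← V3
  V4 is a chain and V4 is not conditioned on; V6 is a collider and V6 is conditioned on, which opens it; V5 is a chain and V5 is not conditioned on — no node blocks this path, so it is active.
Path 2: V0 → V2 → V5 ← V3
  V2 is a chain and V2 is not conditioned on; V5 is a collider and its descendant V6 is conditioned on, which opens it — no node blocks this path, so it is active.
Path 3: V0 → V2 ← V1 → V5 ← V3
  V1 is a fork here and V1 is conditioned on, so the path is blocked at V1.
At least one path is unblocked, so d-separation fails.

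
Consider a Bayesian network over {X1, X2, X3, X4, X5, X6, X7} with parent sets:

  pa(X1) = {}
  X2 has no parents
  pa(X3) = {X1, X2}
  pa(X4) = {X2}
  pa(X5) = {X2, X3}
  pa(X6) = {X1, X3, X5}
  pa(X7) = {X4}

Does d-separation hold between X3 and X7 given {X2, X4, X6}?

Enumerating the 4 paths from X3 to X7 and testing each for blocking by {X2, X4, X6}:
Path 1: X3 → X6 ← X5 ← X2 → X4 → X7
  X2 is a fork here and X2 is conditioned on, so the path is blocked at X2.
Path 2: X3 → X5 ← X2 → X4 → X7
  X2 is a fork here and X2 is conditioned on, so the path is blocked at X2.
Path 3: X3 ← X1 → X6 ← X5 ← X2 → X4 → X7
  X2 is a fork here and X2 is conditioned on, so the path is blocked at X2.
Path 4: X3 ← X2 → X4 → X7
  X2 is a fork here and X2 is conditioned on, so the path is blocked at X2.
Since every path is blocked, d-separation holds.

Yes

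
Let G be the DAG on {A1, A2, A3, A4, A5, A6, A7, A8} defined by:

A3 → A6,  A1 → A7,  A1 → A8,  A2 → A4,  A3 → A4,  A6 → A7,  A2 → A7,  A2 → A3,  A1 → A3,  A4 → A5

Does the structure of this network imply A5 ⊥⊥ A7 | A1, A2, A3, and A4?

Yes

Enumerating the 6 paths from A5 to A7 and testing each for blocking by {A1, A2, A3, A4}:
  1. A5 ← A4 ← A3 → A6 → A7 — A4:chain[blocks]; A3:fork[blocks]; A6:chain[open] ⇒ blocked
  2. A5 ← A4 ← A3 ← A2 → A7 — A4:chain[blocks]; A3:chain[blocks]; A2:fork[blocks] ⇒ blocked
  3. A5 ← A4 ← A3 ← A1 → A7 — A4:chain[blocks]; A3:chain[blocks]; A1:fork[blocks] ⇒ blocked
  4. A5 ← A4 ← A2 → A3 → A6 → A7 — A4:chain[blocks]; A2:fork[blocks]; A3:chain[blocks]; A6:chain[open] ⇒ blocked
  5. A5 ← A4 ← A2 → A3 ← A1 → A7 — A4:chain[blocks]; A2:fork[blocks]; A3:collider[open]; A1:fork[blocks] ⇒ blocked
  6. A5 ← A4 ← A2 → A7 — A4:chain[blocks]; A2:fork[blocks] ⇒ blocked
Every path is blocked, so A5 and A7 are d-separated given {A1, A2, A3, A4}.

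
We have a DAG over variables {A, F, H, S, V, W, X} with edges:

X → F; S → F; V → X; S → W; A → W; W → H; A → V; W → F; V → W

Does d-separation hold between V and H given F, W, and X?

Yes

Enumerating the 4 paths from V to H and testing each for blocking by {F, W, X}:
  1. V → X → F ← S → W → H — X:chain[blocks]; F:collider[open]; S:fork[open]; W:chain[blocks] ⇒ blocked
  2. V → X → F ← W → H — X:chain[blocks]; F:collider[open]; W:fork[blocks] ⇒ blocked
  3. V ← A → W → H — A:fork[open]; W:chain[blocks] ⇒ blocked
  4. V → W → H — W:chain[blocks] ⇒ blocked
All paths are blocked; V ⊥ H | {F, W, X} holds.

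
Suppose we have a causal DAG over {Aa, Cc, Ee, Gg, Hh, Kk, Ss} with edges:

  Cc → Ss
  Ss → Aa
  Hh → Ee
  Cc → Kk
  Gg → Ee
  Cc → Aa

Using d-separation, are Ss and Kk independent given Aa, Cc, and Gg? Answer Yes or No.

Yes

There are 2 undirected paths between Ss and Kk; checking each against the conditioning set {Aa, Cc, Gg}:
Path 1: Ss → Aa ← Cc → Kk
  Cc is a fork here and Cc is conditioned on, so the path is blocked at Cc.
Path 2: Ss ← Cc → Kk
  Cc is a fork here and Cc is conditioned on, so the path is blocked at Cc.
Every path is blocked, so Ss and Kk are d-separated given {Aa, Cc, Gg}.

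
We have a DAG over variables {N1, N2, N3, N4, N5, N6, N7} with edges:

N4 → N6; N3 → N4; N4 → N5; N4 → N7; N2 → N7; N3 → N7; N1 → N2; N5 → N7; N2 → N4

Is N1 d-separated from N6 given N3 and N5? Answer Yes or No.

Enumerating the 4 paths from N1 to N6 and testing each for blocking by {N3, N5}:
  1. N1 → N2 → N4 → N6 — N2:chain[open]; N4:chain[open] ⇒ active
  2. N1 → N2 → N7 ← N4 → N6 — N2:chain[open]; N7:collider[blocks]; N4:fork[open] ⇒ blocked
  3. N1 → N2 → N7 ← N5 ← N4 → N6 — N2:chain[open]; N7:collider[blocks]; N5:chain[blocks]; N4:fork[open] ⇒ blocked
  4. N1 → N2 → N7 ← N3 → N4 → N6 — N2:chain[open]; N7:collider[blocks]; N3:fork[blocks]; N4:chain[open] ⇒ blocked
At least one path is unblocked, so d-separation fails.

No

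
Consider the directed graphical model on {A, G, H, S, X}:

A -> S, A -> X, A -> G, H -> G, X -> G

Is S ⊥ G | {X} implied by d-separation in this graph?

No — S and G are not d-separated given {X}.

2 paths connect S and G; each must be blocked for d-separation to hold:
Path 1: S ← A → X → G
  X is a chain here and X is conditioned on, so the path is blocked at X.
Path 2: S ← A → G
  A is a fork and A is not conditioned on — no node blocks this path, so it is active.
At least one path is unblocked, so d-separation fails.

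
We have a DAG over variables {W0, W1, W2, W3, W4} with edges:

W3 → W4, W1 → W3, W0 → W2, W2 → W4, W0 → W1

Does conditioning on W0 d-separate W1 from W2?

Yes

2 paths connect W1 and W2; each must be blocked for d-separation to hold:
Path 1: W1 → W3 → W4 ← W2
  W4 is a collider here and neither W4 nor any of its descendants is conditioned on, so the collider stays closed — the path is blocked at W4.
Path 2: W1 ← W0 → W2
  W0 is a fork here and W0 is conditioned on, so the path is blocked at W0.
Since every path is blocked, d-separation holds.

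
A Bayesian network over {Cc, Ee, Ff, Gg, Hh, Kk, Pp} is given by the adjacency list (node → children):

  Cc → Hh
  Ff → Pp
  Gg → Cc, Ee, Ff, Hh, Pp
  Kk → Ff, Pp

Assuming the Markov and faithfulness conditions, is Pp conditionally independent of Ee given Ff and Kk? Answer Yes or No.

We examine all 3 paths between Pp and Ee:
Path 1: Pp ← Ff ← Gg → Ee
  Ff is a chain here and Ff is conditioned on, so the path is blocked at Ff.
Path 2: Pp ← Gg → Ee
  Gg is a fork and Gg is not conditioned on — no node blocks this path, so it is active.
Path 3: Pp ← Kk → Ff ← Gg → Ee
  Kk is a fork here and Kk is conditioned on, so the path is blocked at Kk.
At least one path is unblocked, so d-separation fails.

No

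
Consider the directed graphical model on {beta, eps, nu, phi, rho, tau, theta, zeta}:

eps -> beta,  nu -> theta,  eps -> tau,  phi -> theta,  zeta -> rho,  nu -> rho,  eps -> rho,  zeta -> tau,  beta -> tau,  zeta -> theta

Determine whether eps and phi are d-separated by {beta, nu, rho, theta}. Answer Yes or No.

6 paths connect eps and phi; each must be blocked for d-separation to hold:
Path 1: eps → beta → tau ← zeta → rho ← nu → theta ← phi
  beta is a chain here and beta is conditioned on, so the path is blocked at beta.
Path 2: eps → beta → tau ← zeta → theta ← phi
  beta is a chain here and beta is conditioned on, so the path is blocked at beta.
Path 3: eps → rho ← nu → theta ← phi
  nu is a fork here and nu is conditioned on, so the path is blocked at nu.
Path 4: eps → rho ← zeta → theta ← phi
  rho is a collider and rho is conditioned on, which opens it; zeta is a fork and zeta is not conditioned on; theta is a collider and theta is conditioned on, which opens it — no node blocks this path, so it is active.
Path 5: eps → tau ← zeta → rho ← nu → theta ← phi
  tau is a collider here and neither tau nor any of its descendants is conditioned on, so the collider stays closed — the path is blocked at tau.
Path 6: eps → tau ← zeta → theta ← phi
  tau is a collider here and neither tau nor any of its descendants is conditioned on, so the collider stays closed — the path is blocked at tau.
At least one path is unblocked, so d-separation fails.

No — eps and phi are not d-separated given {beta, nu, rho, theta}.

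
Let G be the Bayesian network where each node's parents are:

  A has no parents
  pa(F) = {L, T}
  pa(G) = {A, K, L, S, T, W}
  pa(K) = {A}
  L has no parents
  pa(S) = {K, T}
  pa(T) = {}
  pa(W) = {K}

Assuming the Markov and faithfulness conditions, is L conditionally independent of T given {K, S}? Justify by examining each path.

Yes — L and T are d-separated given {K, S}.

6 paths connect L and T; each must be blocked for d-separation to hold:
  1. L → G ← W ← K → S ← T — G:collider[blocks]; W:chain[open]; K:fork[blocks]; S:collider[open] ⇒ blocked
  2. L → G ← S ← T — G:collider[blocks]; S:chain[blocks] ⇒ blocked
  3. L → G ← T — G:collider[blocks] ⇒ blocked
  4. L → G ← A → K → S ← T — G:collider[blocks]; A:fork[open]; K:chain[blocks]; S:collider[open] ⇒ blocked
  5. L → G ← K → S ← T — G:collider[blocks]; K:fork[blocks]; S:collider[open] ⇒ blocked
  6. L → F ← T — F:collider[blocks] ⇒ blocked
Every path is blocked, so L and T are d-separated given {K, S}.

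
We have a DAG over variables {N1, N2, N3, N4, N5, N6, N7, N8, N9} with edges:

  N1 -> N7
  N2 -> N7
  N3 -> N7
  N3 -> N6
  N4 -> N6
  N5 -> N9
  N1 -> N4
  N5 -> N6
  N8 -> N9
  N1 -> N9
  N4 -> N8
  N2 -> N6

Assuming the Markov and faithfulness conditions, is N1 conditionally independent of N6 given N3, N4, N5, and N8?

6 paths connect N1 and N6; each must be blocked for d-separation to hold:
Path 1: N1 → N7 ← N2 → N6
  N7 is a collider here and neither N7 nor any of its descendants is conditioned on, so the collider stays closed — the path is blocked at N7.
Path 2: N1 → N7 ← N3 → N6
  N7 is a collider here and neither N7 nor any of its descendants is conditioned on, so the collider stays closed — the path is blocked at N7.
Path 3: N1 → N4 → N8 → N9 ← N5 → N6
  N4 is a chain here and N4 is conditioned on, so the path is blocked at N4.
Path 4: N1 → N4 → N6
  N4 is a chain here and N4 is conditioned on, so the path is blocked at N4.
Path 5: N1 → N9 ← N5 → N6
  N9 is a collider here and neither N9 nor any of its descendants is conditioned on, so the collider stays closed — the path is blocked at N9.
Path 6: N1 → N9 ← N8 ← N4 → N6
  N9 is a collider here and neither N9 nor any of its descendants is conditioned on, so the collider stays closed — the path is blocked at N9.
Since every path is blocked, d-separation holds.

Yes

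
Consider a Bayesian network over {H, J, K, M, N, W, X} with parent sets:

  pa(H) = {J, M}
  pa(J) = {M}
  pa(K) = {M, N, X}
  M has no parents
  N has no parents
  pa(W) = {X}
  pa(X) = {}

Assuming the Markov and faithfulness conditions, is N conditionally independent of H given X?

Enumerating the 2 paths from N to H and testing each for blocking by {X}:
Path 1: N → K ← M → J → H
  K is a collider here and neither K nor any of its descendants is conditioned on, so the collider stays closed — the path is blocked at K.
Path 2: N → K ← M → H
  K is a collider here and neither K nor any of its descendants is conditioned on, so the collider stays closed — the path is blocked at K.
Since every path is blocked, d-separation holds.

Yes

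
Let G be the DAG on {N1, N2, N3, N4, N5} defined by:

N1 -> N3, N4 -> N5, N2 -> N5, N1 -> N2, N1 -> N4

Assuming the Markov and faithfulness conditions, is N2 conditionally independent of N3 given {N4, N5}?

Enumerating the 2 paths from N2 to N3 and testing each for blocking by {N4, N5}:
Path 1: N2 → N5 ← N4 ← N1 → N3
  N4 is a chain here and N4 is conditioned on, so the path is blocked at N4.
Path 2: N2 ← N1 → N3
  N1 is a fork and N1 is not conditioned on — no node blocks this path, so it is active.
Since the path N2 ← N1 → N3 is active, N2 and N3 are not d-separated given {N4, N5}.

No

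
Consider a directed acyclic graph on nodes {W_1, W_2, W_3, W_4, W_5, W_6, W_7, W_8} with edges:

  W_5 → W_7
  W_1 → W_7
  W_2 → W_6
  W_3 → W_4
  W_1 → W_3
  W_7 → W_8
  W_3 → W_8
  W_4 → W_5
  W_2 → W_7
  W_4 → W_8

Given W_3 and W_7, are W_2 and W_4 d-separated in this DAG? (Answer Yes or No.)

No

5 paths connect W_2 and W_4; each must be blocked for d-separation to hold:
  1. W_2 → W_7 ← W_1 → W_3 → W_8 ← W_4 — W_7:collider[open]; W_1:fork[open]; W_3:chain[blocks]; W_8:collider[blocks] ⇒ blocked
  2. W_2 → W_7 ← W_1 → W_3 → W_4 — W_7:collider[open]; W_1:fork[open]; W_3:chain[blocks] ⇒ blocked
  3. W_2 → W_7 → W_8 ← W_3 → W_4 — W_7:chain[blocks]; W_8:collider[blocks]; W_3:fork[blocks] ⇒ blocked
  4. W_2 → W_7 → W_8 ← W_4 — W_7:chain[blocks]; W_8:collider[blocks] ⇒ blocked
  5. W_2 → W_7 ← W_5 ← W_4 — W_7:collider[open]; W_5:chain[open] ⇒ active
Since the path W_2 → W_7 ← W_5 ← W_4 is active, W_2 and W_4 are not d-separated given {W_3, W_7}.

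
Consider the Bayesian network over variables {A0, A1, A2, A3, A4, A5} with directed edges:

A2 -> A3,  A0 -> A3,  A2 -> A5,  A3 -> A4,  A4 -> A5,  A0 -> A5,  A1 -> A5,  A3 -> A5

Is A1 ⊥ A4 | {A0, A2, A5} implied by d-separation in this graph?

No

Enumerating the 4 paths from A1 to A4 and testing each for blocking by {A0, A2, A5}:
Path 1: A1 → A5 ← A4
  A5 is a collider and A5 is conditioned on, which opens it — no node blocks this path, so it is active.
Path 2: A1 → A5 ← A2 → A3 → A4
  A2 is a fork here and A2 is conditioned on, so the path is blocked at A2.
Path 3: A1 → A5 ← A3 → A4
  A5 is a collider and A5 is conditioned on, which opens it; A3 is a fork and A3 is not conditioned on — no node blocks this path, so it is active.
Path 4: A1 → A5 ← A0 → A3 → A4
  A0 is a fork here and A0 is conditioned on, so the path is blocked at A0.
Because an active path exists, A1 and A4 are not d-separated.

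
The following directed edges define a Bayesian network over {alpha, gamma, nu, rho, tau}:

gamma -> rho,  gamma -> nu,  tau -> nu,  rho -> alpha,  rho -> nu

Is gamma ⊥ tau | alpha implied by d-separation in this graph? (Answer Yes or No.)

Enumerating the 2 paths from gamma to tau and testing each for blocking by {alpha}:
Path 1: gamma → nu ← tau
  nu is a collider here and neither nu nor any of its descendants is conditioned on, so the collider stays closed — the path is blocked at nu.
Path 2: gamma → rho → nu ← tau
  nu is a collider here and neither nu nor any of its descendants is conditioned on, so the collider stays closed — the path is blocked at nu.
Every path is blocked, so gamma and tau are d-separated given {alpha}.

Yes — gamma and tau are d-separated given {alpha}.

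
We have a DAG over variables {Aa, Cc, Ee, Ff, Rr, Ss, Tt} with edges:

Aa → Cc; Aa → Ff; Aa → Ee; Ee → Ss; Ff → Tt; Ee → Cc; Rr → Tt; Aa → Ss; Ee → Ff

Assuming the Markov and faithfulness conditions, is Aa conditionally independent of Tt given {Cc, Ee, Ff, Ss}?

Yes

We examine all 4 paths between Aa and Tt:
  1. Aa → Ss ← Ee → Ff → Tt — Ss:collider[open]; Ee:fork[blocks]; Ff:chain[blocks] ⇒ blocked
  2. Aa → Ff → Tt — Ff:chain[blocks] ⇒ blocked
  3. Aa → Ee → Ff → Tt — Ee:chain[blocks]; Ff:chain[blocks] ⇒ blocked
  4. Aa → Cc ← Ee → Ff → Tt — Cc:collider[open]; Ee:fork[blocks]; Ff:chain[blocks] ⇒ blocked
All paths are blocked; Aa ⊥ Tt | {Cc, Ee, Ff, Ss} holds.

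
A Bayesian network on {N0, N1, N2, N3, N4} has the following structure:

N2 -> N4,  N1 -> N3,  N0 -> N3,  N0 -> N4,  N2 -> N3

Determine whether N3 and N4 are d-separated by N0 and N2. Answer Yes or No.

There are 2 undirected paths between N3 and N4; checking each against the conditioning set {N0, N2}:
  1. N3 ← N2 → N4 — N2:fork[blocks] ⇒ blocked
  2. N3 ← N0 → N4 — N0:fork[blocks] ⇒ blocked
Every path is blocked, so N3 and N4 are d-separated given {N0, N2}.

Yes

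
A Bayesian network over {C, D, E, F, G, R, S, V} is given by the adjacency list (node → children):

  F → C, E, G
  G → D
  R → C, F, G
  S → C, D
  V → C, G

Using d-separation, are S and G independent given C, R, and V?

No

Enumerating the 6 paths from S to G and testing each for blocking by {C, R, V}:
Path 1: S → C ← V → G
  V is a fork here and V is conditioned on, so the path is blocked at V.
Path 2: S → C ← R → F → G
  R is a fork here and R is conditioned on, so the path is blocked at R.
Path 3: S → C ← R → G
  R is a fork here and R is conditioned on, so the path is blocked at R.
Path 4: S → C ← F ← R → G
  R is a fork here and R is conditioned on, so the path is blocked at R.
Path 5: S → C ← F → G
  C is a collider and C is conditioned on, which opens it; F is a fork and F is not conditioned on — no node blocks this path, so it is active.
Path 6: S → D ← G
  D is a collider here and neither D nor any of its descendants is conditioned on, so the collider stays closed — the path is blocked at D.
Since the path S → C ← F → G is active, S and G are not d-separated given {C, R, V}.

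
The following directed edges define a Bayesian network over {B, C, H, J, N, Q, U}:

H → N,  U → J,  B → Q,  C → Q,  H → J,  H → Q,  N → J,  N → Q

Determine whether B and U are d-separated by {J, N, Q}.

We examine all 4 paths between B and U:
  1. B → Q ← H → N → J ← U — Q:collider[open]; H:fork[open]; N:chain[blocks]; J:collider[open] ⇒ blocked
  2. B → Q ← H → J ← U — Q:collider[open]; H:fork[open]; J:collider[open] ⇒ active
  3. B → Q ← N ← H → J ← U — Q:collider[open]; N:chain[blocks]; H:fork[open]; J:collider[open] ⇒ blocked
  4. B → Q ← N → J ← U — Q:collider[open]; N:fork[blocks]; J:collider[open] ⇒ blocked
At least one path is unblocked, so d-separation fails.

No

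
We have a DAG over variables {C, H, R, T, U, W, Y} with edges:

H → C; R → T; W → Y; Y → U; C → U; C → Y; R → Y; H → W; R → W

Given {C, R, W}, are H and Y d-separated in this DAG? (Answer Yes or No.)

Enumerating the 4 paths from H to Y and testing each for blocking by {C, R, W}:
  1. H → C → Y — C:chain[blocks] ⇒ blocked
  2. H → C → U ← Y — C:chain[blocks]; U:collider[blocks] ⇒ blocked
  3. H → W → Y — W:chain[blocks] ⇒ blocked
  4. H → W ← R → Y — W:collider[open]; R:fork[blocks] ⇒ blocked
Every path is blocked, so H and Y are d-separated given {C, R, W}.

Yes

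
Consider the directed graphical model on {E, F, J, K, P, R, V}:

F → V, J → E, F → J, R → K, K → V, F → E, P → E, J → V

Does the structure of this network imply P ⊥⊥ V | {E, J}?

Enumerating the 4 paths from P to V and testing each for blocking by {E, J}:
  1. P → E ← J → V — E:collider[open]; J:fork[blocks] ⇒ blocked
  2. P → E ← J ← F → V — E:collider[open]; J:chain[blocks]; F:fork[open] ⇒ blocked
  3. P → E ← F → J → V — E:collider[open]; F:fork[open]; J:chain[blocks] ⇒ blocked
  4. P → E ← F → V — E:collider[open]; F:fork[open] ⇒ active
Because an active path exists, P and V are not d-separated.

No — P and V are not d-separated given {E, J}.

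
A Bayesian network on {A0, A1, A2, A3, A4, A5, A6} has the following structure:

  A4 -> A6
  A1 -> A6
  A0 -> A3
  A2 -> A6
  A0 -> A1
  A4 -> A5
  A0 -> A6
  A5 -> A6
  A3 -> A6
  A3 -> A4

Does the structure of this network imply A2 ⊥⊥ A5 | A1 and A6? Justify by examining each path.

No

5 paths connect A2 and A5; each must be blocked for d-separation to hold:
  1. A2 → A6 ← A3 → A4 → A5 — A6:collider[open]; A3:fork[open]; A4:chain[open] ⇒ active
  2. A2 → A6 ← A0 → A3 → A4 → A5 — A6:collider[open]; A0:fork[open]; A3:chain[open]; A4:chain[open] ⇒ active
  3. A2 → A6 ← A4 → A5 — A6:collider[open]; A4:fork[open] ⇒ active
  4. A2 → A6 ← A1 ← A0 → A3 → A4 → A5 — A6:collider[open]; A1:chain[blocks]; A0:fork[open]; A3:chain[open]; A4:chain[open] ⇒ blocked
  5. A2 → A6 ← A5 — A6:collider[open] ⇒ active
Since the path A2 → A6 ← A3 → A4 → A5 is active, A2 and A5 are not d-separated given {A1, A6}.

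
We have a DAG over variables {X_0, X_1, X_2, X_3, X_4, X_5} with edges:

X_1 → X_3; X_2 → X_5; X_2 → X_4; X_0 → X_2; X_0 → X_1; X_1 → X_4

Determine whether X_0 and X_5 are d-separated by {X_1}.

No

2 paths connect X_0 and X_5; each must be blocked for d-separation to hold:
  1. X_0 → X_1 → X_4 ← X_2 → X_5 — X_1:chain[blocks]; X_4:collider[blocks]; X_2:fork[open] ⇒ blocked
  2. X_0 → X_2 → X_5 — X_2:chain[open] ⇒ active
Because an active path exists, X_0 and X_5 are not d-separated.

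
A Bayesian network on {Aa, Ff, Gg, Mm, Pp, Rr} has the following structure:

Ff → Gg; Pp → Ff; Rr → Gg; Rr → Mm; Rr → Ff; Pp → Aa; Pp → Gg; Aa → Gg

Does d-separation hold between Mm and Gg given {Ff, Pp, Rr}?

Yes

Enumerating the 4 paths from Mm to Gg and testing each for blocking by {Ff, Pp, Rr}:
Path 1: Mm ← Rr → Gg
  Rr is a fork here and Rr is conditioned on, so the path is blocked at Rr.
Path 2: Mm ← Rr → Ff → Gg
  Rr is a fork here and Rr is conditioned on, so the path is blocked at Rr.
Path 3: Mm ← Rr → Ff ← Pp → Aa → Gg
  Rr is a fork here and Rr is conditioned on, so the path is blocked at Rr.
Path 4: Mm ← Rr → Ff ← Pp → Gg
  Rr is a fork here and Rr is conditioned on, so the path is blocked at Rr.
Every path is blocked, so Mm and Gg are d-separated given {Ff, Pp, Rr}.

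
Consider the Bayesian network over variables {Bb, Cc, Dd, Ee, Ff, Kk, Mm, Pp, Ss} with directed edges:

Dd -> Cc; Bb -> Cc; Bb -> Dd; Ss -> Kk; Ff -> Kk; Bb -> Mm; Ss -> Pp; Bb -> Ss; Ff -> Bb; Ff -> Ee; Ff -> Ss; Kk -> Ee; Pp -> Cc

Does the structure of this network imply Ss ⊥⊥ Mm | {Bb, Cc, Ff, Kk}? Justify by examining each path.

Yes

Enumerating the 6 paths from Ss to Mm and testing each for blocking by {Bb, Cc, Ff, Kk}:
Path 1: Ss → Kk → Ee ← Ff → Bb → Mm
  Kk is a chain here and Kk is conditioned on, so the path is blocked at Kk.
Path 2: Ss → Kk ← Ff → Bb → Mm
  Ff is a fork here and Ff is conditioned on, so the path is blocked at Ff.
Path 3: Ss ← Bb → Mm
  Bb is a fork here and Bb is conditioned on, so the path is blocked at Bb.
Path 4: Ss → Pp → Cc ← Bb → Mm
  Bb is a fork here and Bb is conditioned on, so the path is blocked at Bb.
Path 5: Ss → Pp → Cc ← Dd ← Bb → Mm
  Bb is a fork here and Bb is conditioned on, so the path is blocked at Bb.
Path 6: Ss ← Ff → Bb → Mm
  Ff is a fork here and Ff is conditioned on, so the path is blocked at Ff.
Every path is blocked, so Ss and Mm are d-separated given {Bb, Cc, Ff, Kk}.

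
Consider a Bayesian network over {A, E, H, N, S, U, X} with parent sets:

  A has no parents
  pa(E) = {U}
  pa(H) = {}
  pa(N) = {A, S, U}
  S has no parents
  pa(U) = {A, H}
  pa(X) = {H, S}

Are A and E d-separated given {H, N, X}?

No

We examine all 3 paths between A and E:
Path 1: A → U → E
  U is a chain and U is not conditioned on — no node blocks this path, so it is active.
Path 2: A → N ← U → E
  N is a collider and N is conditioned on, which opens it; U is a fork and U is not conditioned on — no node blocks this path, so it is active.
Path 3: A → N ← S → X ← H → U → E
  H is a fork here and H is conditioned on, so the path is blocked at H.
At least one path is unblocked, so d-separation fails.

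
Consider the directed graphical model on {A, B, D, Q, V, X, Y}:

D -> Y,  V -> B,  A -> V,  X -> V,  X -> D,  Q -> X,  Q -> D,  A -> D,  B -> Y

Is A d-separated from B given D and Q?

No — A and B are not d-separated given {D, Q}.

6 paths connect A and B; each must be blocked for d-separation to hold:
Path 1: A → D ← X → V → B
  D is a collider and D is conditioned on, which opens it; X is a fork and X is not conditioned on; V is a chain and V is not conditioned on — no node blocks this path, so it is active.
Path 2: A → D ← Q → X → V → B
  Q is a fork here and Q is conditioned on, so the path is blocked at Q.
Path 3: A → D → Y ← B
  D is a chain here and D is conditioned on, so the path is blocked at D.
Path 4: A → V ← X → D → Y ← B
  V is a collider here and neither V nor any of its descendants is conditioned on, so the collider stays closed — the path is blocked at V.
Path 5: A → V ← X ← Q → D → Y ← B
  V is a collider here and neither V nor any of its descendants is conditioned on, so the collider stays closed — the path is blocked at V.
Path 6: A → V → B
  V is a chain and V is not conditioned on — no node blocks this path, so it is active.
Since the path A → D ← X → V → B is active, A and B are not d-separated given {D, Q}.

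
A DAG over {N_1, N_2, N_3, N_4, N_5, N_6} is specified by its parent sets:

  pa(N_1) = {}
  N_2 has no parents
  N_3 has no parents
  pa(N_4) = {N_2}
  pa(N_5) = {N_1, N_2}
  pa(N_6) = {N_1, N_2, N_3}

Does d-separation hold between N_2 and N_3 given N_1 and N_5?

Yes

Enumerating the 2 paths from N_2 to N_3 and testing each for blocking by {N_1, N_5}:
Path 1: N_2 → N_5 ← N_1 → N_6 ← N_3
  N_1 is a fork here and N_1 is conditioned on, so the path is blocked at N_1.
Path 2: N_2 → N_6 ← N_3
  N_6 is a collider here and neither N_6 nor any of its descendants is conditioned on, so the collider stays closed — the path is blocked at N_6.
All paths are blocked; N_2 ⊥ N_3 | {N_1, N_5} holds.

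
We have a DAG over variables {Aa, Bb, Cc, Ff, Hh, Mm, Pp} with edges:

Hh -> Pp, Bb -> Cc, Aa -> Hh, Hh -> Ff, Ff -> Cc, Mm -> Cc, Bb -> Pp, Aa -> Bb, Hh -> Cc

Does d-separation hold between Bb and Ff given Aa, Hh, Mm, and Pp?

Yes — Bb and Ff are d-separated given {Aa, Hh, Mm, Pp}.

6 paths connect Bb and Ff; each must be blocked for d-separation to hold:
Path 1: Bb ← Aa → Hh → Ff
  Aa is a fork here and Aa is conditioned on, so the path is blocked at Aa.
Path 2: Bb ← Aa → Hh → Cc ← Ff
  Aa is a fork here and Aa is conditioned on, so the path is blocked at Aa.
Path 3: Bb → Cc ← Ff
  Cc is a collider here and neither Cc nor any of its descendants is conditioned on, so the collider stays closed — the path is blocked at Cc.
Path 4: Bb → Cc ← Hh → Ff
  Cc is a collider here and neither Cc nor any of its descendants is conditioned on, so the collider stays closed — the path is blocked at Cc.
Path 5: Bb → Pp ← Hh → Ff
  Hh is a fork here and Hh is conditioned on, so the path is blocked at Hh.
Path 6: Bb → Pp ← Hh → Cc ← Ff
  Hh is a fork here and Hh is conditioned on, so the path is blocked at Hh.
Since every path is blocked, d-separation holds.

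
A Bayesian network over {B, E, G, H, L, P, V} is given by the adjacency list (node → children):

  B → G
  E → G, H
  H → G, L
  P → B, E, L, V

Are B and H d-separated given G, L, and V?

No

We examine all 6 paths between B and H:
  1. B → G ← E → H — G:collider[open]; E:fork[open] ⇒ active
  2. B → G ← E ← P → L ← H — G:collider[open]; E:chain[open]; P:fork[open]; L:collider[open] ⇒ active
  3. B → G ← H — G:collider[open] ⇒ active
  4. B ← P → E → G ← H — P:fork[open]; E:chain[open]; G:collider[open] ⇒ active
  5. B ← P → E → H — P:fork[open]; E:chain[open] ⇒ active
  6. B ← P → L ← H — P:fork[open]; L:collider[open] ⇒ active
Because an active path exists, B and H are not d-separated.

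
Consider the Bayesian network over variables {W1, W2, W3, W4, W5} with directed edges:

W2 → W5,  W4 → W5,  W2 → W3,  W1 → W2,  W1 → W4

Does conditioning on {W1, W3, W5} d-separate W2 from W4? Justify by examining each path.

We examine all 2 paths between W2 and W4:
  1. W2 → W5 ← W4 — W5:collider[open] ⇒ active
  2. W2 ← W1 → W4 — W1:fork[blocks] ⇒ blocked
Because an active path exists, W2 and W4 are not d-separated.

No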